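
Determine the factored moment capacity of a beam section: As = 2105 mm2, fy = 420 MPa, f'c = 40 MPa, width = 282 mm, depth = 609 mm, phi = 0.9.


a = As * fy / (0.85 * f'c * b)
= 2105 * 420 / (0.85 * 40 * 282)
= 92.209 mm
Mn = As * fy * (d - a/2) / 10^6
= 497.6559 kN-m
phi*Mn = 0.9 * 497.6559 = 447.89 kN-m

447.89


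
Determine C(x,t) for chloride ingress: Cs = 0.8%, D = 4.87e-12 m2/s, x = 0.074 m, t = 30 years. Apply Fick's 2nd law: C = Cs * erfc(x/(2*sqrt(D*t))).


t_seconds = 30 * 365.25 * 24 * 3600 = 946728000.0 s
arg = 0.074 / (2 * sqrt(4.87e-12 * 946728000.0))
= 0.5449
erfc(0.5449) = 0.4409
C = 0.8 * 0.4409 = 0.3527%

0.3527


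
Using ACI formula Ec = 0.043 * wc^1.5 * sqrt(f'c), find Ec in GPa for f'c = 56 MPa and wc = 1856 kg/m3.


Ec = 0.043 * 1856^1.5 * sqrt(56) / 1000
= 25.73 GPa

25.73


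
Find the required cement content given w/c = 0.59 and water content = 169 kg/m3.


Cement = water / (w/c)
= 169 / 0.59
= 286.4 kg/m3

286.4


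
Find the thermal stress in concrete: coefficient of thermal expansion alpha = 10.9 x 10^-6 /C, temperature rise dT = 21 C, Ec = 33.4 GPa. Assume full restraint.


sigma = alpha * dT * Ec
= 10.9e-6 * 21 * 33.4 * 1000
= 7.645 MPa

7.645


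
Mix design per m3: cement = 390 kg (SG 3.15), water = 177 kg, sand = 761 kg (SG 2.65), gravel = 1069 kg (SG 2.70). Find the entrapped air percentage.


Vol cement = 390 / (3.15 * 1000) = 0.12381 m3
Vol water = 177 / 1000 = 0.177 m3
Vol sand = 761 / (2.65 * 1000) = 0.28717 m3
Vol gravel = 1069 / (2.70 * 1000) = 0.395926 m3
Total solid + water volume = 0.983905 m3
Air = (1 - 0.983905) * 100 = 1.61%

1.61


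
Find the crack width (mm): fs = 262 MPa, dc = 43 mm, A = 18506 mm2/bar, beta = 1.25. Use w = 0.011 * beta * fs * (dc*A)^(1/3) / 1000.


w = 0.011 * beta * fs * (dc * A)^(1/3) / 1000
= 0.011 * 1.25 * 262 * (43 * 18506)^(1/3) / 1000
= 0.334 mm

0.334


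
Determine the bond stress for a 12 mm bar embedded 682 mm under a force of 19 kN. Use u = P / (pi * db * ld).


u = P / (pi * db * ld)
= 19 * 1000 / (pi * 12 * 682)
= 0.739 MPa

0.739


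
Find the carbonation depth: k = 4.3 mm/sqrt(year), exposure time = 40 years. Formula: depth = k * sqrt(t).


depth = k * sqrt(t)
= 4.3 * sqrt(40)
= 27.2 mm

27.2


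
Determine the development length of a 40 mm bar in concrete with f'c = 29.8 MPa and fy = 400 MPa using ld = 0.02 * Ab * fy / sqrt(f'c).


Ab = pi * 40^2 / 4 = 1256.637 mm2
ld = 0.02 * 1256.637 * 400 / sqrt(29.8)
= 1841.6 mm

1841.6


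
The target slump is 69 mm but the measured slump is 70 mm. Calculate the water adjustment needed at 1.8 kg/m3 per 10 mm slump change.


Difference = 69 - 70 = -1 mm
Water adjustment = -1 * 1.8 / 10 = -0.2 kg/m3

-0.2


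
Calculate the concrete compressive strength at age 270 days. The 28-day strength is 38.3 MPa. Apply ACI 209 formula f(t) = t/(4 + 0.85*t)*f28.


f(270) = 270 / (4 + 0.85 * 270) * 38.3
= 270 / 233.5 * 38.3
= 44.29 MPa

44.29


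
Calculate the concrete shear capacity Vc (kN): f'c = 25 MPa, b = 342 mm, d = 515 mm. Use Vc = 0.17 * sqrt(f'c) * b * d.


Vc = 0.17 * sqrt(25) * 342 * 515 / 1000
= 149.71 kN

149.71


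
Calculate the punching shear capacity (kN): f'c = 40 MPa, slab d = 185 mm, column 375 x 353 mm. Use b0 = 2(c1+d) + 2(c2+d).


b0 = 2*(375 + 185) + 2*(353 + 185) = 2196 mm
Vc = 0.33 * sqrt(40) * 2196 * 185 / 1000
= 847.91 kN

847.91


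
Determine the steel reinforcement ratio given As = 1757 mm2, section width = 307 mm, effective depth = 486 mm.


rho = As / (b * d)
= 1757 / (307 * 486)
= 0.0118

0.0118


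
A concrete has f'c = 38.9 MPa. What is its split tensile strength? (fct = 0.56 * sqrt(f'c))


fct = 0.56 * sqrt(38.9)
= 0.56 * 6.237
= 3.493 MPa

3.493


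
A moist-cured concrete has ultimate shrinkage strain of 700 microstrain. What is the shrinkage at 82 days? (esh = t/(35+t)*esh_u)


esh(82) = 82 / (35 + 82) * 700
= 82 / 117 * 700
= 490.6 microstrain

490.6


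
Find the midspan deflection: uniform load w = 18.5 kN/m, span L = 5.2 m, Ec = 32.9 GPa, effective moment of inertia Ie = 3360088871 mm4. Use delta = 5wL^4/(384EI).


Convert: L = 5.2 m = 5200 mm, Ec = 32.9 GPa = 32900 MPa
delta = 5 * 18.5 * 5200^4 / (384 * 32900 * 3360088871)
= 1.59 mm

1.59


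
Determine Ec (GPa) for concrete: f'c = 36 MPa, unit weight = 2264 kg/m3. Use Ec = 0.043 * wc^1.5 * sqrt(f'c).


Ec = 0.043 * 2264^1.5 * sqrt(36) / 1000
= 27.79 GPa

27.79


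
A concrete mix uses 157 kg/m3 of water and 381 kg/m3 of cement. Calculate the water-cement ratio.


w/c = water / cement
w/c = 157 / 381 = 0.412

0.412


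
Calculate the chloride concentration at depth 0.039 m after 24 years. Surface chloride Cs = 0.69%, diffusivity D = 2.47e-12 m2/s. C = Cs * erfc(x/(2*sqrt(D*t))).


t_seconds = 24 * 365.25 * 24 * 3600 = 757382400.0 s
arg = 0.039 / (2 * sqrt(2.47e-12 * 757382400.0))
= 0.4508
erfc(0.4508) = 0.5237
C = 0.69 * 0.5237 = 0.3614%

0.3614


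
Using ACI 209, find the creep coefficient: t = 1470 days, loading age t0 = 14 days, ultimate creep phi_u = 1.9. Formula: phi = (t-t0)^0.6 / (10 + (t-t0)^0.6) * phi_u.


dt = 1470 - 14 = 1456
phi = 1456^0.6 / (10 + 1456^0.6) * 1.9
= 1.687

1.687


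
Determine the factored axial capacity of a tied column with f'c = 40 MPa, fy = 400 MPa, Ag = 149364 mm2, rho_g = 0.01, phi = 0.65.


Ast = rho * Ag = 0.01 * 149364 = 1493.64 mm2
phi*Pn = 0.65 * 0.80 * (0.85 * 40 * (149364 - 1493.64) + 400 * 1493.64) / 1000
= 2925.03 kN

2925.03


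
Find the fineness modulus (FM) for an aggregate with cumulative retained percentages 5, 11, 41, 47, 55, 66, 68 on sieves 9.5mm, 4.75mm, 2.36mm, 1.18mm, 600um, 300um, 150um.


FM = sum(cumulative % retained) / 100
= 293 / 100
= 2.93

2.93


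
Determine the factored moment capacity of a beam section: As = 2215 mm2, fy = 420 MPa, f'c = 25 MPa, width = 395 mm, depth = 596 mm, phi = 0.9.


a = As * fy / (0.85 * f'c * b)
= 2215 * 420 / (0.85 * 25 * 395)
= 110.8325 mm
Mn = As * fy * (d - a/2) / 10^6
= 502.9051 kN-m
phi*Mn = 0.9 * 502.9051 = 452.61 kN-m

452.61


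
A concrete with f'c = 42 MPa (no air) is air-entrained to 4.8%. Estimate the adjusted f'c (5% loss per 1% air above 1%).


Strength loss = (4.8 - 1) * 5 = 19.0%
f'c = 42 * (1 - 19.0/100)
= 34.02 MPa

34.02


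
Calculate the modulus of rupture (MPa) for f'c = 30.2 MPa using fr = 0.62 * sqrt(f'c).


fr = 0.62 * sqrt(30.2)
= 3.407 MPa

3.407


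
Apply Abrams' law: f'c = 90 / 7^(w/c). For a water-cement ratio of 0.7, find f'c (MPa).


f'c = 90 / 7^0.7
= 90 / 3.905
= 23.05 MPa

23.05


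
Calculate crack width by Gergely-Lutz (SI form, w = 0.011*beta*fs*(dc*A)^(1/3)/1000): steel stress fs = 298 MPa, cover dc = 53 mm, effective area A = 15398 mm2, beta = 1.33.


w = 0.011 * beta * fs * (dc * A)^(1/3) / 1000
= 0.011 * 1.33 * 298 * (53 * 15398)^(1/3) / 1000
= 0.407 mm

0.407


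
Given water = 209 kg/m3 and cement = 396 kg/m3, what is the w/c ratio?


w/c = water / cement
w/c = 209 / 396 = 0.528

0.528


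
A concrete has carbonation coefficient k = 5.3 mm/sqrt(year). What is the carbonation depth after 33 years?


depth = k * sqrt(t)
= 5.3 * sqrt(33)
= 30.45 mm

30.45


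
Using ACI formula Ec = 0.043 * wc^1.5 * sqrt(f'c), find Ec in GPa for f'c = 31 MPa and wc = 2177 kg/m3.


Ec = 0.043 * 2177^1.5 * sqrt(31) / 1000
= 24.32 GPa

24.32


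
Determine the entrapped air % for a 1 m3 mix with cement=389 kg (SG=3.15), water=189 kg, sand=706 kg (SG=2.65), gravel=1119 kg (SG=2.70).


Vol cement = 389 / (3.15 * 1000) = 0.123492 m3
Vol water = 189 / 1000 = 0.189 m3
Vol sand = 706 / (2.65 * 1000) = 0.266415 m3
Vol gravel = 1119 / (2.70 * 1000) = 0.414444 m3
Total solid + water volume = 0.993352 m3
Air = (1 - 0.993352) * 100 = 0.66%

0.66


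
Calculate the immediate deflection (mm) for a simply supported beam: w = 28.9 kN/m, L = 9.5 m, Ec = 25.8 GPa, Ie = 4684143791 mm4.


Convert: L = 9.5 m = 9500 mm, Ec = 25.8 GPa = 25800 MPa
delta = 5 * 28.9 * 9500^4 / (384 * 25800 * 4684143791)
= 25.36 mm

25.36


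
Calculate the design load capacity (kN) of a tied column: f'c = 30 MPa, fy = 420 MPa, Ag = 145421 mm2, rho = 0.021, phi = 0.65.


Ast = rho * Ag = 0.021 * 145421 = 3053.841 mm2
phi*Pn = 0.65 * 0.80 * (0.85 * 30 * (145421 - 3053.841) + 420 * 3053.841) / 1000
= 2554.75 kN

2554.75


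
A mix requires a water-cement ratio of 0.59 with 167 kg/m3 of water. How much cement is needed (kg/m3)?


Cement = water / (w/c)
= 167 / 0.59
= 283.1 kg/m3

283.1


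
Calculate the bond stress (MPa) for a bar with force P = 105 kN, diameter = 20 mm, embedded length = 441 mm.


u = P / (pi * db * ld)
= 105 * 1000 / (pi * 20 * 441)
= 3.789 MPa

3.789


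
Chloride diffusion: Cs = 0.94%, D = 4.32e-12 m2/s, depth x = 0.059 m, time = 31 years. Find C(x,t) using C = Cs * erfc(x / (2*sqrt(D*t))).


t_seconds = 31 * 365.25 * 24 * 3600 = 978285600.0 s
arg = 0.059 / (2 * sqrt(4.32e-12 * 978285600.0))
= 0.4538
erfc(0.4538) = 0.521
C = 0.94 * 0.521 = 0.4898%

0.4898


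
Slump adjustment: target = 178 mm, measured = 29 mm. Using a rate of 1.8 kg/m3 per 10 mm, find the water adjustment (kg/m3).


Difference = 178 - 29 = 149 mm
Water adjustment = 149 * 1.8 / 10 = 26.8 kg/m3

26.8


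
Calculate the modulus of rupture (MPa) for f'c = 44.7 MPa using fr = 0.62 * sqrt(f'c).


fr = 0.62 * sqrt(44.7)
= 4.145 MPa

4.145


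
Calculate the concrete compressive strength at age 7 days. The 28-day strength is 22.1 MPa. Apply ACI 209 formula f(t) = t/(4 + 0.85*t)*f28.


f(7) = 7 / (4 + 0.85 * 7) * 22.1
= 7 / 9.95 * 22.1
= 15.55 MPa

15.55


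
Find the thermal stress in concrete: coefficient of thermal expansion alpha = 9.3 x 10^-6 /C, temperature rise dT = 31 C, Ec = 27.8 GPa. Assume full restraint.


sigma = alpha * dT * Ec
= 9.3e-6 * 31 * 27.8 * 1000
= 8.015 MPa

8.015


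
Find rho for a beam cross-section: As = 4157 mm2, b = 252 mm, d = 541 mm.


rho = As / (b * d)
= 4157 / (252 * 541)
= 0.0305

0.0305


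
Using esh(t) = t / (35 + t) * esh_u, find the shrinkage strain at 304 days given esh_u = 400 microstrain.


esh(304) = 304 / (35 + 304) * 400
= 304 / 339 * 400
= 358.7 microstrain

358.7


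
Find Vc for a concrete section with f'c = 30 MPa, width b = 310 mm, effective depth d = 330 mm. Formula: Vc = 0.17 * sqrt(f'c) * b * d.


Vc = 0.17 * sqrt(30) * 310 * 330 / 1000
= 95.25 kN

95.25


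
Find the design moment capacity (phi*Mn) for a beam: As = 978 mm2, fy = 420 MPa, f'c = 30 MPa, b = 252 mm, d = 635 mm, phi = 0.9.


a = As * fy / (0.85 * f'c * b)
= 978 * 420 / (0.85 * 30 * 252)
= 63.9216 mm
Mn = As * fy * (d - a/2) / 10^6
= 247.7044 kN-m
phi*Mn = 0.9 * 247.7044 = 222.93 kN-m

222.93


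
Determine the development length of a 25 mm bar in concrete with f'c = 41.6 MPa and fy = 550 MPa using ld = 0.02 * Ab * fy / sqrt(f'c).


Ab = pi * 25^2 / 4 = 490.874 mm2
ld = 0.02 * 490.874 * 550 / sqrt(41.6)
= 837.2 mm

837.2


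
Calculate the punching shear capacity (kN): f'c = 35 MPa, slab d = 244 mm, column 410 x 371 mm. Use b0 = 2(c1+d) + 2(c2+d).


b0 = 2*(410 + 244) + 2*(371 + 244) = 2538 mm
Vc = 0.33 * sqrt(35) * 2538 * 244 / 1000
= 1209.01 kN

1209.01


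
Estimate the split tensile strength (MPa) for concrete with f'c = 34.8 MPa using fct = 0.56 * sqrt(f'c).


fct = 0.56 * sqrt(34.8)
= 0.56 * 5.899
= 3.304 MPa

3.304


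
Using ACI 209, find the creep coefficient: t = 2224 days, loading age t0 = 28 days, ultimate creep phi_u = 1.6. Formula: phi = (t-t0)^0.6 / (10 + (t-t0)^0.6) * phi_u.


dt = 2224 - 28 = 2196
phi = 2196^0.6 / (10 + 2196^0.6) * 1.6
= 1.456

1.456


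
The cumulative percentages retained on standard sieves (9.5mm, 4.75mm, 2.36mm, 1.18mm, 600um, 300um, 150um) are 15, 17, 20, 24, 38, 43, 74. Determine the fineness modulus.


FM = sum(cumulative % retained) / 100
= 231 / 100
= 2.31

2.31


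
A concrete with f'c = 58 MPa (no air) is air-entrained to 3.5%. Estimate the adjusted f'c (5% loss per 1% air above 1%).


Strength loss = (3.5 - 1) * 5 = 12.5%
f'c = 58 * (1 - 12.5/100)
= 50.75 MPa

50.75


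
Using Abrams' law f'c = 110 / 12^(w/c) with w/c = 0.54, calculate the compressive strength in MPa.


f'c = 110 / 12^0.54
= 110 / 3.826
= 28.75 MPa

28.75


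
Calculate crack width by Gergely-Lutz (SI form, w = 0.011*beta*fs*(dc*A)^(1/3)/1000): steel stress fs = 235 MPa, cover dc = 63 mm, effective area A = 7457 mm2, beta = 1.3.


w = 0.011 * beta * fs * (dc * A)^(1/3) / 1000
= 0.011 * 1.3 * 235 * (63 * 7457)^(1/3) / 1000
= 0.261 mm

0.261


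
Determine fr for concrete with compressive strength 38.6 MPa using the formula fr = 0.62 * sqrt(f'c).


fr = 0.62 * sqrt(38.6)
= 3.852 MPa

3.852


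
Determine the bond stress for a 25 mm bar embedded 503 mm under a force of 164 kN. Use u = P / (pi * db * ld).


u = P / (pi * db * ld)
= 164 * 1000 / (pi * 25 * 503)
= 4.151 MPa

4.151


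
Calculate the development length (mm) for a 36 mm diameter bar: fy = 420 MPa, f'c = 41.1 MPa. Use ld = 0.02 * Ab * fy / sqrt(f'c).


Ab = pi * 36^2 / 4 = 1017.876 mm2
ld = 0.02 * 1017.876 * 420 / sqrt(41.1)
= 1333.7 mm

1333.7


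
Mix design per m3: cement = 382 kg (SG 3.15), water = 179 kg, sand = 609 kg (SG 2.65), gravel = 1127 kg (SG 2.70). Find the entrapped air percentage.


Vol cement = 382 / (3.15 * 1000) = 0.12127 m3
Vol water = 179 / 1000 = 0.179 m3
Vol sand = 609 / (2.65 * 1000) = 0.229811 m3
Vol gravel = 1127 / (2.70 * 1000) = 0.417407 m3
Total solid + water volume = 0.947489 m3
Air = (1 - 0.947489) * 100 = 5.25%

5.25


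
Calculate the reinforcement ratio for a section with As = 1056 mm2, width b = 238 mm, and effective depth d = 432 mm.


rho = As / (b * d)
= 1056 / (238 * 432)
= 0.0103

0.0103


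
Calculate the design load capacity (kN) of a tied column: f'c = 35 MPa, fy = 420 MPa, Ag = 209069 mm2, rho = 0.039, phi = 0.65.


Ast = rho * Ag = 0.039 * 209069 = 8153.691 mm2
phi*Pn = 0.65 * 0.80 * (0.85 * 35 * (209069 - 8153.691) + 420 * 8153.691) / 1000
= 4888.93 kN

4888.93


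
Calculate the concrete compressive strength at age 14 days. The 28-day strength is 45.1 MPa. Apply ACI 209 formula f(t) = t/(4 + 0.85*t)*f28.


f(14) = 14 / (4 + 0.85 * 14) * 45.1
= 14 / 15.9 * 45.1
= 39.71 MPa

39.71


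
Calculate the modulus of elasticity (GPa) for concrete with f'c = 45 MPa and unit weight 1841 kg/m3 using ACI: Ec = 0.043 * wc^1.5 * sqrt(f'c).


Ec = 0.043 * 1841^1.5 * sqrt(45) / 1000
= 22.79 GPa

22.79


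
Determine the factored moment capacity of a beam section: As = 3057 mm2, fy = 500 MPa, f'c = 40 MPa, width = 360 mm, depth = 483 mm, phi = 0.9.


a = As * fy / (0.85 * f'c * b)
= 3057 * 500 / (0.85 * 40 * 360)
= 124.8775 mm
Mn = As * fy * (d - a/2) / 10^6
= 642.8279 kN-m
phi*Mn = 0.9 * 642.8279 = 578.55 kN-m

578.55


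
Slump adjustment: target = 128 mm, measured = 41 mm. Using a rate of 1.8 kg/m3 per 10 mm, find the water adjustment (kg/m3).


Difference = 128 - 41 = 87 mm
Water adjustment = 87 * 1.8 / 10 = 15.7 kg/m3

15.7


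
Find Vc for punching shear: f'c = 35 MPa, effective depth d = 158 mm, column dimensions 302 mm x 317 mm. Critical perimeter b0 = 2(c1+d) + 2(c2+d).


b0 = 2*(302 + 158) + 2*(317 + 158) = 1870 mm
Vc = 0.33 * sqrt(35) * 1870 * 158 / 1000
= 576.83 kN

576.83


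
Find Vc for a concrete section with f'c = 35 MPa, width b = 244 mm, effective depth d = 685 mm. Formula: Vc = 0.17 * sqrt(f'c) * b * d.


Vc = 0.17 * sqrt(35) * 244 * 685 / 1000
= 168.1 kN

168.1


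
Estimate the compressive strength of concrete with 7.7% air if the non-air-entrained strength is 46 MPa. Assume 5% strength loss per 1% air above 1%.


Strength loss = (7.7 - 1) * 5 = 33.5%
f'c = 46 * (1 - 33.5/100)
= 30.59 MPa

30.59


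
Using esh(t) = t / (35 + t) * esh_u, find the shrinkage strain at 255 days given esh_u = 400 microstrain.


esh(255) = 255 / (35 + 255) * 400
= 255 / 290 * 400
= 351.7 microstrain

351.7


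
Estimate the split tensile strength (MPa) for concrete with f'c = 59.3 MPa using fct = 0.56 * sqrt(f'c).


fct = 0.56 * sqrt(59.3)
= 0.56 * 7.701
= 4.312 MPa

4.312


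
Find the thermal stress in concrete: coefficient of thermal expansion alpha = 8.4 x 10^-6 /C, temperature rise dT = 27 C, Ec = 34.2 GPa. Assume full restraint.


sigma = alpha * dT * Ec
= 8.4e-6 * 27 * 34.2 * 1000
= 7.757 MPa

7.757


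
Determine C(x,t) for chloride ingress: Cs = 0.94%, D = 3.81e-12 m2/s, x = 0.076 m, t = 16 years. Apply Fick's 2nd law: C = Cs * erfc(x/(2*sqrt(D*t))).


t_seconds = 16 * 365.25 * 24 * 3600 = 504921600.0 s
arg = 0.076 / (2 * sqrt(3.81e-12 * 504921600.0))
= 0.8664
erfc(0.8664) = 0.2205
C = 0.94 * 0.2205 = 0.2073%

0.2073


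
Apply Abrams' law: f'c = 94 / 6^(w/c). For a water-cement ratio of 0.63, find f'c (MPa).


f'c = 94 / 6^0.63
= 94 / 3.092
= 30.4 MPa

30.4


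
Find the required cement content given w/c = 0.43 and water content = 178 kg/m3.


Cement = water / (w/c)
= 178 / 0.43
= 414.0 kg/m3

414.0


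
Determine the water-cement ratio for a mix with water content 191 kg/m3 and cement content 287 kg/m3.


w/c = water / cement
w/c = 191 / 287 = 0.666

0.666


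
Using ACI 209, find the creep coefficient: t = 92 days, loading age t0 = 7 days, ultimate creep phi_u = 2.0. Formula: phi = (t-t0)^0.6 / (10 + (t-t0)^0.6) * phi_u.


dt = 92 - 7 = 85
phi = 85^0.6 / (10 + 85^0.6) * 2.0
= 1.18

1.18


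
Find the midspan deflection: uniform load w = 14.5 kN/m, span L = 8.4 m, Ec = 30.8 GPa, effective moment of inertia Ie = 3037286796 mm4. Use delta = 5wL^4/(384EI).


Convert: L = 8.4 m = 8400 mm, Ec = 30.8 GPa = 30800 MPa
delta = 5 * 14.5 * 8400^4 / (384 * 30800 * 3037286796)
= 10.05 mm

10.05


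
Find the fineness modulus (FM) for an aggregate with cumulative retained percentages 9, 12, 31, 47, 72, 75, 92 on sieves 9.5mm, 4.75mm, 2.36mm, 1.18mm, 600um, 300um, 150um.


FM = sum(cumulative % retained) / 100
= 338 / 100
= 3.38

3.38


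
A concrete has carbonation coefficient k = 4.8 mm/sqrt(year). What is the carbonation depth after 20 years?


depth = k * sqrt(t)
= 4.8 * sqrt(20)
= 21.47 mm

21.47


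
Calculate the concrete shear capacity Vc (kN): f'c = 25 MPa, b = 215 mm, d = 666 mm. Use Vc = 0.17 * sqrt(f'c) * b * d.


Vc = 0.17 * sqrt(25) * 215 * 666 / 1000
= 121.71 kN

121.71


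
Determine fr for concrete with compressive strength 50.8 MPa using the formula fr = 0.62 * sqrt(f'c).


fr = 0.62 * sqrt(50.8)
= 4.419 MPa

4.419


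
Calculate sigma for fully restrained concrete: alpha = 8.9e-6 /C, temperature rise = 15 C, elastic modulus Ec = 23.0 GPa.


sigma = alpha * dT * Ec
= 8.9e-6 * 15 * 23.0 * 1000
= 3.071 MPa

3.071


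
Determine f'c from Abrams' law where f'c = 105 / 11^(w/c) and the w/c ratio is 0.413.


f'c = 105 / 11^0.413
= 105 / 2.692
= 39.0 MPa

39.0


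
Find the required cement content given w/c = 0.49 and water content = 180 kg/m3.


Cement = water / (w/c)
= 180 / 0.49
= 367.3 kg/m3

367.3


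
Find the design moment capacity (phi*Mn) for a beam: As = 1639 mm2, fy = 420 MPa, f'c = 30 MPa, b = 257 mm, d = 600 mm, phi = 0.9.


a = As * fy / (0.85 * f'c * b)
= 1639 * 420 / (0.85 * 30 * 257)
= 105.0401 mm
Mn = As * fy * (d - a/2) / 10^6
= 376.8743 kN-m
phi*Mn = 0.9 * 376.8743 = 339.19 kN-m

339.19


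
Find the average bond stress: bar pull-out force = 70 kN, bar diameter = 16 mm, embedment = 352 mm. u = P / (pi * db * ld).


u = P / (pi * db * ld)
= 70 * 1000 / (pi * 16 * 352)
= 3.956 MPa

3.956


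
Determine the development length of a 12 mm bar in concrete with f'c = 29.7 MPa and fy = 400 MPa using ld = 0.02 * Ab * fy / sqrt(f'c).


Ab = pi * 12^2 / 4 = 113.097 mm2
ld = 0.02 * 113.097 * 400 / sqrt(29.7)
= 166.0 mm

166.0


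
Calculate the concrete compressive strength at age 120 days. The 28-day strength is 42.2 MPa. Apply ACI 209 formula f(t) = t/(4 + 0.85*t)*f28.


f(120) = 120 / (4 + 0.85 * 120) * 42.2
= 120 / 106.0 * 42.2
= 47.77 MPa

47.77


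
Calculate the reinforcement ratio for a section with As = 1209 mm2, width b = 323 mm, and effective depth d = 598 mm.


rho = As / (b * d)
= 1209 / (323 * 598)
= 0.0063

0.0063


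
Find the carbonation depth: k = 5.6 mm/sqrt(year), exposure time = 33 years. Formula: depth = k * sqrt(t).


depth = k * sqrt(t)
= 5.6 * sqrt(33)
= 32.17 mm

32.17


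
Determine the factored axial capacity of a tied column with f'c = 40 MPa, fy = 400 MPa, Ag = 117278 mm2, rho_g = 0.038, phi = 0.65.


Ast = rho * Ag = 0.038 * 117278 = 4456.564 mm2
phi*Pn = 0.65 * 0.80 * (0.85 * 40 * (117278 - 4456.564) + 400 * 4456.564) / 1000
= 2921.65 kN

2921.65


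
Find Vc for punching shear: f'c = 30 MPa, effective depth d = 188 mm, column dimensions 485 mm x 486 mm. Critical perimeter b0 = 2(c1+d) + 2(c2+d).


b0 = 2*(485 + 188) + 2*(486 + 188) = 2694 mm
Vc = 0.33 * sqrt(30) * 2694 * 188 / 1000
= 915.44 kN

915.44


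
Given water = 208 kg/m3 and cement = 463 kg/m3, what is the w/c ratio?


w/c = water / cement
w/c = 208 / 463 = 0.449

0.449


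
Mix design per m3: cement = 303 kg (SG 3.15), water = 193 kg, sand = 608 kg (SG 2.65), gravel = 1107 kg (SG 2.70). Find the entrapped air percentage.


Vol cement = 303 / (3.15 * 1000) = 0.09619 m3
Vol water = 193 / 1000 = 0.193 m3
Vol sand = 608 / (2.65 * 1000) = 0.229434 m3
Vol gravel = 1107 / (2.70 * 1000) = 0.41 m3
Total solid + water volume = 0.928624 m3
Air = (1 - 0.928624) * 100 = 7.14%

7.14


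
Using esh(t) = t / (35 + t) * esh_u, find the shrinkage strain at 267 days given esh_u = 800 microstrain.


esh(267) = 267 / (35 + 267) * 800
= 267 / 302 * 800
= 707.3 microstrain

707.3


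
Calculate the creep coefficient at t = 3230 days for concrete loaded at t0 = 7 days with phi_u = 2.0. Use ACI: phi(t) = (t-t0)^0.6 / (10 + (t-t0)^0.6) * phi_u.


dt = 3230 - 7 = 3223
phi = 3223^0.6 / (10 + 3223^0.6) * 2.0
= 1.854

1.854


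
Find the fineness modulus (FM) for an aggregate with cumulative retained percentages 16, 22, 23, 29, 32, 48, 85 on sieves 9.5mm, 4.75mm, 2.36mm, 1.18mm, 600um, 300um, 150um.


FM = sum(cumulative % retained) / 100
= 255 / 100
= 2.55

2.55


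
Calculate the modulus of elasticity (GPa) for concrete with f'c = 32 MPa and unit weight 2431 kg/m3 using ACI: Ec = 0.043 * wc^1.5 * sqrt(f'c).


Ec = 0.043 * 2431^1.5 * sqrt(32) / 1000
= 29.16 GPa

29.16


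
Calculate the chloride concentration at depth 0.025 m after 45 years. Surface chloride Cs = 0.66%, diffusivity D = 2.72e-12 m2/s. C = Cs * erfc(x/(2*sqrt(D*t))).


t_seconds = 45 * 365.25 * 24 * 3600 = 1420092000.0 s
arg = 0.025 / (2 * sqrt(2.72e-12 * 1420092000.0))
= 0.2011
erfc(0.2011) = 0.7761
C = 0.66 * 0.7761 = 0.5122%

0.5122


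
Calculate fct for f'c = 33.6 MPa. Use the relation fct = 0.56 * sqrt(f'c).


fct = 0.56 * sqrt(33.6)
= 0.56 * 5.797
= 3.246 MPa

3.246


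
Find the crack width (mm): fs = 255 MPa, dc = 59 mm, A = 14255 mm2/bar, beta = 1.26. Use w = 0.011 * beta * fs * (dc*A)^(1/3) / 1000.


w = 0.011 * beta * fs * (dc * A)^(1/3) / 1000
= 0.011 * 1.26 * 255 * (59 * 14255)^(1/3) / 1000
= 0.334 mm

0.334


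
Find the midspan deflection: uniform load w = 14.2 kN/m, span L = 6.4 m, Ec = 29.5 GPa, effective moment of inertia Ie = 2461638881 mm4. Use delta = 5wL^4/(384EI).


Convert: L = 6.4 m = 6400 mm, Ec = 29.5 GPa = 29500 MPa
delta = 5 * 14.2 * 6400^4 / (384 * 29500 * 2461638881)
= 4.27 mm

4.27


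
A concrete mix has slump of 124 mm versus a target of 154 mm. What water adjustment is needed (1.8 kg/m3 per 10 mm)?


Difference = 154 - 124 = 30 mm
Water adjustment = 30 * 1.8 / 10 = 5.4 kg/m3

5.4


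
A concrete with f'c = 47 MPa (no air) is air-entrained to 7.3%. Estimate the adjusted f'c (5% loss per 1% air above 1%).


Strength loss = (7.3 - 1) * 5 = 31.5%
f'c = 47 * (1 - 31.5/100)
= 32.2 MPa

32.2


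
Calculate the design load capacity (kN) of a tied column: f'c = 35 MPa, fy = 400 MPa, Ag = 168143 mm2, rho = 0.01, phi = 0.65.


Ast = rho * Ag = 0.01 * 168143 = 1681.43 mm2
phi*Pn = 0.65 * 0.80 * (0.85 * 35 * (168143 - 1681.43) + 400 * 1681.43) / 1000
= 2924.9 kN

2924.9


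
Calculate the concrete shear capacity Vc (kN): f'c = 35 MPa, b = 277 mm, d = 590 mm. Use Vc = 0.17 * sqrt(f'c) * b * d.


Vc = 0.17 * sqrt(35) * 277 * 590 / 1000
= 164.37 kN

164.37


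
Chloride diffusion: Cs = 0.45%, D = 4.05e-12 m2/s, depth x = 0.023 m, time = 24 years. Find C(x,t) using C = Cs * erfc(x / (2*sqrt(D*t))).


t_seconds = 24 * 365.25 * 24 * 3600 = 757382400.0 s
arg = 0.023 / (2 * sqrt(4.05e-12 * 757382400.0))
= 0.2076
erfc(0.2076) = 0.769
C = 0.45 * 0.769 = 0.3461%

0.3461


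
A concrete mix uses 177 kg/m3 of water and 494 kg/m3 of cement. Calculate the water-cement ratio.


w/c = water / cement
w/c = 177 / 494 = 0.358

0.358


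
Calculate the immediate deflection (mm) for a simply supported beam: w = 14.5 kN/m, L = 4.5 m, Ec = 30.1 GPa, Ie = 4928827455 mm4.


Convert: L = 4.5 m = 4500 mm, Ec = 30.1 GPa = 30100 MPa
delta = 5 * 14.5 * 4500^4 / (384 * 30100 * 4928827455)
= 0.52 mm

0.52


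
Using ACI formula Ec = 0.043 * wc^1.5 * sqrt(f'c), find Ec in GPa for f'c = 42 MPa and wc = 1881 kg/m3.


Ec = 0.043 * 1881^1.5 * sqrt(42) / 1000
= 22.73 GPa

22.73


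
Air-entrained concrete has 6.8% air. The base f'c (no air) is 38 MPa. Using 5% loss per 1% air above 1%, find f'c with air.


Strength loss = (6.8 - 1) * 5 = 29.0%
f'c = 38 * (1 - 29.0/100)
= 26.98 MPa

26.98


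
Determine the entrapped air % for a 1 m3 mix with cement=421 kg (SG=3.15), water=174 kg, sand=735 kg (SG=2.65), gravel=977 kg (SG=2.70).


Vol cement = 421 / (3.15 * 1000) = 0.133651 m3
Vol water = 174 / 1000 = 0.174 m3
Vol sand = 735 / (2.65 * 1000) = 0.277358 m3
Vol gravel = 977 / (2.70 * 1000) = 0.361852 m3
Total solid + water volume = 0.946861 m3
Air = (1 - 0.946861) * 100 = 5.31%

5.31


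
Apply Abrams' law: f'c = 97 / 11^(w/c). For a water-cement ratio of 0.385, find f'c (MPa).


f'c = 97 / 11^0.385
= 97 / 2.517
= 38.53 MPa

38.53


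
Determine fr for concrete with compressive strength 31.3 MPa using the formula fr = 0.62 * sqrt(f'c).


fr = 0.62 * sqrt(31.3)
= 3.469 MPa

3.469


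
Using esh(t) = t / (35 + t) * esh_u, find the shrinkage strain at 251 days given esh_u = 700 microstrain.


esh(251) = 251 / (35 + 251) * 700
= 251 / 286 * 700
= 614.3 microstrain

614.3


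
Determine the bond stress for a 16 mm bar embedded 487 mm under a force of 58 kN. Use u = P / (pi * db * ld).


u = P / (pi * db * ld)
= 58 * 1000 / (pi * 16 * 487)
= 2.369 MPa

2.369


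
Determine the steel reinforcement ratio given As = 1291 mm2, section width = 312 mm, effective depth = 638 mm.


rho = As / (b * d)
= 1291 / (312 * 638)
= 0.0065

0.0065


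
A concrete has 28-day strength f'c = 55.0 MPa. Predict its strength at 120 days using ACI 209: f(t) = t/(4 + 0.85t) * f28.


f(120) = 120 / (4 + 0.85 * 120) * 55.0
= 120 / 106.0 * 55.0
= 62.26 MPa

62.26


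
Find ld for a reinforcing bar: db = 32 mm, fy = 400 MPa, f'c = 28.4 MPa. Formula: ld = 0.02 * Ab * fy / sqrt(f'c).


Ab = pi * 32^2 / 4 = 804.248 mm2
ld = 0.02 * 804.248 * 400 / sqrt(28.4)
= 1207.3 mm

1207.3


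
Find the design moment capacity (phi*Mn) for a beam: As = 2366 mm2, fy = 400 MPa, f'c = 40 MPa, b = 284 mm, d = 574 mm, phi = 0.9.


a = As * fy / (0.85 * f'c * b)
= 2366 * 400 / (0.85 * 40 * 284)
= 98.0116 mm
Mn = As * fy * (d - a/2) / 10^6
= 496.8545 kN-m
phi*Mn = 0.9 * 496.8545 = 447.17 kN-m

447.17


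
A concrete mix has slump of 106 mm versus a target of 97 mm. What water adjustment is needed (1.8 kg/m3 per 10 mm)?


Difference = 97 - 106 = -9 mm
Water adjustment = -9 * 1.8 / 10 = -1.6 kg/m3

-1.6


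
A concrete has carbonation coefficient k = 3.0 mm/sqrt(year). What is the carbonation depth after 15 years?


depth = k * sqrt(t)
= 3.0 * sqrt(15)
= 11.62 mm

11.62


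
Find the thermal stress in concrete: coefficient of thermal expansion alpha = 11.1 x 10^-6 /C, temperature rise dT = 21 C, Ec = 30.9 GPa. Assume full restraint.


sigma = alpha * dT * Ec
= 11.1e-6 * 21 * 30.9 * 1000
= 7.203 MPa

7.203


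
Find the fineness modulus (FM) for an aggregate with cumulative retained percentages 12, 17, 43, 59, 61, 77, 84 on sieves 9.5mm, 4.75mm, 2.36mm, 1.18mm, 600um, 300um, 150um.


FM = sum(cumulative % retained) / 100
= 353 / 100
= 3.53

3.53


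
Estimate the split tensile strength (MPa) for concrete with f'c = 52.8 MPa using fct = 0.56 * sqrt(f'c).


fct = 0.56 * sqrt(52.8)
= 0.56 * 7.266
= 4.069 MPa

4.069


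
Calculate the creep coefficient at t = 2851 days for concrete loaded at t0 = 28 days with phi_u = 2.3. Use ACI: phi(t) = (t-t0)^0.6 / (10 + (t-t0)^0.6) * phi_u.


dt = 2851 - 28 = 2823
phi = 2823^0.6 / (10 + 2823^0.6) * 2.3
= 2.12

2.12


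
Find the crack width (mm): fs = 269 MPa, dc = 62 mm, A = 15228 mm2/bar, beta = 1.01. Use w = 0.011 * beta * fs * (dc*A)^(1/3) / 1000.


w = 0.011 * beta * fs * (dc * A)^(1/3) / 1000
= 0.011 * 1.01 * 269 * (62 * 15228)^(1/3) / 1000
= 0.293 mm

0.293


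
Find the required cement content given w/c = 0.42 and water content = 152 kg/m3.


Cement = water / (w/c)
= 152 / 0.42
= 361.9 kg/m3

361.9


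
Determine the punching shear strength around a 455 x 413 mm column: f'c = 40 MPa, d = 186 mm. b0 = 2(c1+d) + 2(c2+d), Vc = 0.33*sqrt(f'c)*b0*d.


b0 = 2*(455 + 186) + 2*(413 + 186) = 2480 mm
Vc = 0.33 * sqrt(40) * 2480 * 186 / 1000
= 962.74 kN

962.74


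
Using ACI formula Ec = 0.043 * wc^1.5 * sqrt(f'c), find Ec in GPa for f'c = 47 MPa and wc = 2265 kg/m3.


Ec = 0.043 * 2265^1.5 * sqrt(47) / 1000
= 31.78 GPa

31.78


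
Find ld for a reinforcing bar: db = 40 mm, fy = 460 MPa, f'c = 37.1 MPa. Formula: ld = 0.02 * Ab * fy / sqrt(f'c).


Ab = pi * 40^2 / 4 = 1256.637 mm2
ld = 0.02 * 1256.637 * 460 / sqrt(37.1)
= 1898.1 mm

1898.1


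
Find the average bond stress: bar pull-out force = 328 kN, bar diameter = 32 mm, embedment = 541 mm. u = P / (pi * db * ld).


u = P / (pi * db * ld)
= 328 * 1000 / (pi * 32 * 541)
= 6.031 MPa

6.031


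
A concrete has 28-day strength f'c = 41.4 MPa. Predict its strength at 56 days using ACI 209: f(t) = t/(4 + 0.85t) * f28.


f(56) = 56 / (4 + 0.85 * 56) * 41.4
= 56 / 51.6 * 41.4
= 44.93 MPa

44.93


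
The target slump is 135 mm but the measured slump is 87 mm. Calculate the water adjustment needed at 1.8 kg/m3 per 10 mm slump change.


Difference = 135 - 87 = 48 mm
Water adjustment = 48 * 1.8 / 10 = 8.6 kg/m3

8.6


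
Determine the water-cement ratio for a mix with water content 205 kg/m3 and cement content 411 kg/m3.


w/c = water / cement
w/c = 205 / 411 = 0.499

0.499


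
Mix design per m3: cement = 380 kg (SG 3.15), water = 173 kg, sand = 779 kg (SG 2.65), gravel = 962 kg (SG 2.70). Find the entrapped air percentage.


Vol cement = 380 / (3.15 * 1000) = 0.120635 m3
Vol water = 173 / 1000 = 0.173 m3
Vol sand = 779 / (2.65 * 1000) = 0.293962 m3
Vol gravel = 962 / (2.70 * 1000) = 0.356296 m3
Total solid + water volume = 0.943893 m3
Air = (1 - 0.943893) * 100 = 5.61%

5.61


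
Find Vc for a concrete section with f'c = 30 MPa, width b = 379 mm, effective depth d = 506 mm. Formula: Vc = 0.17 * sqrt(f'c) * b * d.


Vc = 0.17 * sqrt(30) * 379 * 506 / 1000
= 178.57 kN

178.57


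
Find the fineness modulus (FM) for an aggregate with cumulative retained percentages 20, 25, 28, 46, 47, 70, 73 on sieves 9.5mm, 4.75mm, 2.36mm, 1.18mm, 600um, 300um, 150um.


FM = sum(cumulative % retained) / 100
= 309 / 100
= 3.09

3.09


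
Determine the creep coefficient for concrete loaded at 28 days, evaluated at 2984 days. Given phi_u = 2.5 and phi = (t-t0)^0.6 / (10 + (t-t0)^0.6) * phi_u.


dt = 2984 - 28 = 2956
phi = 2956^0.6 / (10 + 2956^0.6) * 2.5
= 2.309

2.309


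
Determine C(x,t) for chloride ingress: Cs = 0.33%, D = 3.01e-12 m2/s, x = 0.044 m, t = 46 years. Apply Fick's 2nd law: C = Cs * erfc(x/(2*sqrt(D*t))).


t_seconds = 46 * 365.25 * 24 * 3600 = 1451649600.0 s
arg = 0.044 / (2 * sqrt(3.01e-12 * 1451649600.0))
= 0.3328
erfc(0.3328) = 0.6379
C = 0.33 * 0.6379 = 0.2105%

0.2105


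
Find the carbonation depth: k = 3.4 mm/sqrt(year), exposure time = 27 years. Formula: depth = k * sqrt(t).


depth = k * sqrt(t)
= 3.4 * sqrt(27)
= 17.67 mm

17.67


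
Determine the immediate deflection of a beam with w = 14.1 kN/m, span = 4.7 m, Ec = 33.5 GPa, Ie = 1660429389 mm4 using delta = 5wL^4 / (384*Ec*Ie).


Convert: L = 4.7 m = 4700 mm, Ec = 33.5 GPa = 33500 MPa
delta = 5 * 14.1 * 4700^4 / (384 * 33500 * 1660429389)
= 1.61 mm

1.61


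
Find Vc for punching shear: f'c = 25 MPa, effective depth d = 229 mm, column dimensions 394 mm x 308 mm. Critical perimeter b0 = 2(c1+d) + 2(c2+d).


b0 = 2*(394 + 229) + 2*(308 + 229) = 2320 mm
Vc = 0.33 * sqrt(25) * 2320 * 229 / 1000
= 876.61 kN

876.61


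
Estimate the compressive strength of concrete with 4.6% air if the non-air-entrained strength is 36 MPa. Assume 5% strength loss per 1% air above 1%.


Strength loss = (4.6 - 1) * 5 = 18.0%
f'c = 36 * (1 - 18.0/100)
= 29.52 MPa

29.52


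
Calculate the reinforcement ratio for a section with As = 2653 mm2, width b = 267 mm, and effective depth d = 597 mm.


rho = As / (b * d)
= 2653 / (267 * 597)
= 0.0166

0.0166


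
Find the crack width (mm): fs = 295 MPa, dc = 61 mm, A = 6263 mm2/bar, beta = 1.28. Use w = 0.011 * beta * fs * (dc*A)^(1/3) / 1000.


w = 0.011 * beta * fs * (dc * A)^(1/3) / 1000
= 0.011 * 1.28 * 295 * (61 * 6263)^(1/3) / 1000
= 0.301 mm

0.301


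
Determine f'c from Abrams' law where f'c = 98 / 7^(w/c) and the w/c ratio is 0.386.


f'c = 98 / 7^0.386
= 98 / 2.119
= 46.24 MPa

46.24


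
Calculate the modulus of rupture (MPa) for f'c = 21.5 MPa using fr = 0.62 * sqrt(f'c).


fr = 0.62 * sqrt(21.5)
= 2.875 MPa

2.875


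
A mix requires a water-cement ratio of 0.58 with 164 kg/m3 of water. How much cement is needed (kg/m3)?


Cement = water / (w/c)
= 164 / 0.58
= 282.8 kg/m3

282.8


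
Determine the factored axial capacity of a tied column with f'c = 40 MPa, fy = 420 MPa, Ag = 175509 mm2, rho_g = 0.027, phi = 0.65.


Ast = rho * Ag = 0.027 * 175509 = 4738.743 mm2
phi*Pn = 0.65 * 0.80 * (0.85 * 40 * (175509 - 4738.743) + 420 * 4738.743) / 1000
= 4054.16 kN

4054.16


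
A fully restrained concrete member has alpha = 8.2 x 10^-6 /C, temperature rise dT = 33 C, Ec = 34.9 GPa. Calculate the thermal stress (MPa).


sigma = alpha * dT * Ec
= 8.2e-6 * 33 * 34.9 * 1000
= 9.444 MPa

9.444


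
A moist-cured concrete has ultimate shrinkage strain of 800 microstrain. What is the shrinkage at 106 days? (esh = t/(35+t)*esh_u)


esh(106) = 106 / (35 + 106) * 800
= 106 / 141 * 800
= 601.4 microstrain

601.4


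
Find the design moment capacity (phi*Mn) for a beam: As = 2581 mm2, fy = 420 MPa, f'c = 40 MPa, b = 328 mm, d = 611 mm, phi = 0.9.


a = As * fy / (0.85 * f'c * b)
= 2581 * 420 / (0.85 * 40 * 328)
= 97.2041 mm
Mn = As * fy * (d - a/2) / 10^6
= 609.6506 kN-m
phi*Mn = 0.9 * 609.6506 = 548.69 kN-m

548.69


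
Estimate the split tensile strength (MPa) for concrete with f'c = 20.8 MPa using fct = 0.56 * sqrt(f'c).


fct = 0.56 * sqrt(20.8)
= 0.56 * 4.561
= 2.554 MPa

2.554


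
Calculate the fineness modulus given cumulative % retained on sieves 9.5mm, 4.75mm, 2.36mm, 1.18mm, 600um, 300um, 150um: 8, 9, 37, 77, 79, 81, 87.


FM = sum(cumulative % retained) / 100
= 378 / 100
= 3.78

3.78


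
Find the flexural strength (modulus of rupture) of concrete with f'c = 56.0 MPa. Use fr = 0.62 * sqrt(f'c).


fr = 0.62 * sqrt(56.0)
= 4.64 MPa

4.64


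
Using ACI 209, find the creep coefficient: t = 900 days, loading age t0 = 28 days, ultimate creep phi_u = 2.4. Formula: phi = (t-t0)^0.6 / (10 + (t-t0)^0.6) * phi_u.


dt = 900 - 28 = 872
phi = 872^0.6 / (10 + 872^0.6) * 2.4
= 2.048

2.048


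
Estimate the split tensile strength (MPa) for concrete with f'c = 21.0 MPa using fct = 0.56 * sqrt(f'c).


fct = 0.56 * sqrt(21.0)
= 0.56 * 4.583
= 2.566 MPa

2.566


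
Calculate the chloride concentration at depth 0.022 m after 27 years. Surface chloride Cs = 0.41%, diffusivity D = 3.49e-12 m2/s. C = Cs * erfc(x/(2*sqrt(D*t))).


t_seconds = 27 * 365.25 * 24 * 3600 = 852055200.0 s
arg = 0.022 / (2 * sqrt(3.49e-12 * 852055200.0))
= 0.2017
erfc(0.2017) = 0.7754
C = 0.41 * 0.7754 = 0.3179%

0.3179


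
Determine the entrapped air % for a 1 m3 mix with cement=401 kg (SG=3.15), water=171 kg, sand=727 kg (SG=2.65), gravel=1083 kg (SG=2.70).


Vol cement = 401 / (3.15 * 1000) = 0.127302 m3
Vol water = 171 / 1000 = 0.171 m3
Vol sand = 727 / (2.65 * 1000) = 0.27434 m3
Vol gravel = 1083 / (2.70 * 1000) = 0.401111 m3
Total solid + water volume = 0.973752 m3
Air = (1 - 0.973752) * 100 = 2.62%

2.62


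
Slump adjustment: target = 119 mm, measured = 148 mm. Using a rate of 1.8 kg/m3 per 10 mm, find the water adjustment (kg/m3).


Difference = 119 - 148 = -29 mm
Water adjustment = -29 * 1.8 / 10 = -5.2 kg/m3

-5.2


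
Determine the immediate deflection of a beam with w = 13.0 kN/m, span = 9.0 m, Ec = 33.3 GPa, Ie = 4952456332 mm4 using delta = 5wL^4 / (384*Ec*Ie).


Convert: L = 9.0 m = 9000 mm, Ec = 33.3 GPa = 33300 MPa
delta = 5 * 13.0 * 9000^4 / (384 * 33300 * 4952456332)
= 6.73 mm

6.73


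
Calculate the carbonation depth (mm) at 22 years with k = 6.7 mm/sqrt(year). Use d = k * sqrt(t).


depth = k * sqrt(t)
= 6.7 * sqrt(22)
= 31.43 mm

31.43


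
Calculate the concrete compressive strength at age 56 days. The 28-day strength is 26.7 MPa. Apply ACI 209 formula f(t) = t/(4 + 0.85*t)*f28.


f(56) = 56 / (4 + 0.85 * 56) * 26.7
= 56 / 51.6 * 26.7
= 28.98 MPa

28.98


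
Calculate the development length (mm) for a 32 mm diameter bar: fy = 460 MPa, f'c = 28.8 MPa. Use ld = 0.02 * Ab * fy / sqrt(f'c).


Ab = pi * 32^2 / 4 = 804.248 mm2
ld = 0.02 * 804.248 * 460 / sqrt(28.8)
= 1378.7 mm

1378.7


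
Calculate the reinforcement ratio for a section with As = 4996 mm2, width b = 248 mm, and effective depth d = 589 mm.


rho = As / (b * d)
= 4996 / (248 * 589)
= 0.0342

0.0342


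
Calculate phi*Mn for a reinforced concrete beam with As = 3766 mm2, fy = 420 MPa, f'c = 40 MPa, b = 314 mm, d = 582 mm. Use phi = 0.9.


a = As * fy / (0.85 * f'c * b)
= 3766 * 420 / (0.85 * 40 * 314)
= 148.1566 mm
Mn = As * fy * (d - a/2) / 10^6
= 803.3899 kN-m
phi*Mn = 0.9 * 803.3899 = 723.05 kN-m

723.05


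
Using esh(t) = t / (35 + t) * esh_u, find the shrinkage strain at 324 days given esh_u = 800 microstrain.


esh(324) = 324 / (35 + 324) * 800
= 324 / 359 * 800
= 722.0 microstrain

722.0


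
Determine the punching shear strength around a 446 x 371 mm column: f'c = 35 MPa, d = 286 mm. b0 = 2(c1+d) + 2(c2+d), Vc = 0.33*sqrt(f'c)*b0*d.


b0 = 2*(446 + 286) + 2*(371 + 286) = 2778 mm
Vc = 0.33 * sqrt(35) * 2778 * 286 / 1000
= 1551.12 kN

1551.12


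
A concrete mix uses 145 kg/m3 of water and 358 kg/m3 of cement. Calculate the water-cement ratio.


w/c = water / cement
w/c = 145 / 358 = 0.405

0.405


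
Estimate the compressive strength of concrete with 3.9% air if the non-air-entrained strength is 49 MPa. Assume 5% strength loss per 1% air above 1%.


Strength loss = (3.9 - 1) * 5 = 14.5%
f'c = 49 * (1 - 14.5/100)
= 41.89 MPa

41.89


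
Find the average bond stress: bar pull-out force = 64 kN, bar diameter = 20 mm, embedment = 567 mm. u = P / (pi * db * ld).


u = P / (pi * db * ld)
= 64 * 1000 / (pi * 20 * 567)
= 1.796 MPa

1.796


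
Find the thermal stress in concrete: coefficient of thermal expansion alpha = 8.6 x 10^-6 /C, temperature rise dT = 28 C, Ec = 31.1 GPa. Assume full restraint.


sigma = alpha * dT * Ec
= 8.6e-6 * 28 * 31.1 * 1000
= 7.489 MPa

7.489
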